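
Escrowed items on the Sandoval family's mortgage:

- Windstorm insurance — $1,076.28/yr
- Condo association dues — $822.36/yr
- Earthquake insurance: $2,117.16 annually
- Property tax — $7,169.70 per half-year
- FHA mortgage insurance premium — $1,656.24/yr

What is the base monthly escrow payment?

Windstorm insurance = $1,076.28 per year
Condo association dues = $822.36 per year
Earthquake insurance = $2,117.16 per year
Property tax = $7,169.70 × 2 = $14,339.40 per year
FHA mortgage insurance premium = $1,656.24 per year
Combined annual = $20,011.44
Monthly = $20,011.44 ÷ 12 = $1,667.62

$1,667.62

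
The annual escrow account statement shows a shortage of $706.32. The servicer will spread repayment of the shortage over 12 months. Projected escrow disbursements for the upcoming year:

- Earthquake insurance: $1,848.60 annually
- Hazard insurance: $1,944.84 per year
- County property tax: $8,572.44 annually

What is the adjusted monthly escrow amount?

$1,089.35

Earthquake insurance = $1,848.60/yr
Hazard insurance = $1,944.84/yr
County property tax = $8,572.44/yr
Total annual escrow = $1,848.60 + $1,944.84 + $8,572.44 = $12,365.88
Per month = $12,365.88 ÷ 12 = $1,030.49
Monthly shortage recovery: $706.32 / 12 = $58.86
Adjusted monthly = $1,030.49 + $58.86 = $1,089.35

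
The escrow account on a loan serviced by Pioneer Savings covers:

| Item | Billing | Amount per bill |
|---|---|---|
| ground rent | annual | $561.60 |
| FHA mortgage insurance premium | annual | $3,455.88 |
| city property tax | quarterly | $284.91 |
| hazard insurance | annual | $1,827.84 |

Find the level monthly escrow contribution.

Ground rent — $561.60 per year
FHA mortgage insurance premium — $3,455.88 per year
City property tax — $284.91 × 4 = $1,139.64 per year
Hazard insurance — $1,827.84 per year
Combined annual = $6,984.96
Monthly escrow = $6,984.96 / 12 = $582.08

$582.08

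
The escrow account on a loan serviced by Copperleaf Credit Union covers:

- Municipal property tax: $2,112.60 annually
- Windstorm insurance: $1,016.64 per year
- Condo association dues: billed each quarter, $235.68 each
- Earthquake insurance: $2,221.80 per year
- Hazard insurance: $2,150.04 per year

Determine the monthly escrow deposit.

Municipal property tax: $2,112.60 per year
Windstorm insurance: $1,016.64 per year
Condo association dues: $235.68 × 4 = $942.72 per year
Earthquake insurance: $2,221.80 per year
Hazard insurance: $2,150.04 per year
Yearly total = $8,443.80
Per month = $8,443.80 / 12 = $703.65

$703.65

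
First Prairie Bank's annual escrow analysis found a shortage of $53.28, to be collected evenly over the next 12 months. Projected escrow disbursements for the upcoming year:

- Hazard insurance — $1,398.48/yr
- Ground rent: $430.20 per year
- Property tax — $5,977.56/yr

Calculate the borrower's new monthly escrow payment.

$654.96

Hazard insurance: $1,398.48 annually
Ground rent: $430.20 annually
Property tax: $5,977.56 annually
Total annual escrow = $7,806.24
Base monthly escrow = $7,806.24 ÷ 12 = $650.52
Shortage spread = $53.28 ÷ 12 = $4.44/mo
New monthly escrow = $650.52 + $4.44 = $654.96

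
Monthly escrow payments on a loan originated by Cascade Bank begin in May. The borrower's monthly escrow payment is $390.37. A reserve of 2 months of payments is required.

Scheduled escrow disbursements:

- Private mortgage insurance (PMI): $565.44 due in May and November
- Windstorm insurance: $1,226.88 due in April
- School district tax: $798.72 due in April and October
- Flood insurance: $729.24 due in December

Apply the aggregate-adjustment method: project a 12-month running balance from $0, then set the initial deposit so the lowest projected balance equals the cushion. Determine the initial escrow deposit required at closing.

$955.81

Cushion = 2 × $390.37 = $780.74
Trial balance (start $0, +$390.37 each month, − disbursements):
  May: +$390.37 − $565.44 → -$175.07
  Jun: +$390.37 → $215.30
  Jul: +$390.37 → $605.67
  Aug: +$390.37 → $996.04
  Sep: +$390.37 → $1,386.41
  Oct: +$390.37 − $798.72 → $978.06
  Nov: +$390.37 − $565.44 → $802.99
  Dec: +$390.37 − $729.24 → $464.12
  Jan: +$390.37 → $854.49
  Feb: +$390.37 → $1,244.86
  Mar: +$390.37 → $1,635.23
  Apr: +$390.37 − $2,025.60 → $0.00
Lowest trial balance = -$175.07 (May)
Initial deposit = cushion − low point = $780.74 − (-$175.07) = $955.81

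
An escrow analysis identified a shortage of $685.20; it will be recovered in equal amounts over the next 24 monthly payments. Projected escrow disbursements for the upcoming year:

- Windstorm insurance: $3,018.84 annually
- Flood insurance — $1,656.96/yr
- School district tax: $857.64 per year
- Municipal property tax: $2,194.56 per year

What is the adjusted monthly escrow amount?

Windstorm insurance: $3,018.84/yr
Flood insurance: $1,656.96/yr
School district tax: $857.64/yr
Municipal property tax: $2,194.56/yr
Annual escrow total = $3,018.84 + $1,656.96 + $857.64 + $2,194.56 = $7,728.00
Monthly = $7,728.00 / 12 = $644.00
Shortage spread = $685.20 / 24 = $28.55/mo
Adjusted monthly = $644.00 + $28.55 = $672.55

$672.55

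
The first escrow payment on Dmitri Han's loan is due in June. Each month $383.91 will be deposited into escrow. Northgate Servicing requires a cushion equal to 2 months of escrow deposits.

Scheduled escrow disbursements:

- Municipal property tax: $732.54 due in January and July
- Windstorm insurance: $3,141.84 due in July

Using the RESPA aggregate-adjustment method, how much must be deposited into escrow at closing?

$3,874.38

Cushion = 2 × $383.91 = $767.82
Trial balance (start $0, +$383.91 each month, − disbursements):
  Jun: +$383.91 → $383.91
  Jul: +$383.91 − $3,874.38 → -$3,106.56
  Aug: +$383.91 → -$2,722.65
  Sep: +$383.91 → -$2,338.74
  Oct: +$383.91 → -$1,954.83
  Nov: +$383.91 → -$1,570.92
  Dec: +$383.91 → -$1,187.01
  Jan: +$383.91 − $732.54 → -$1,535.64
  Feb: +$383.91 → -$1,151.73
  Mar: +$383.91 → -$767.82
  Apr: +$383.91 → -$383.91
  May: +$383.91 → $0.00
Lowest trial balance = -$3,106.56 (Jul)
Initial deposit = cushion − low point = $767.82 − (-$3,106.56) = $3,874.38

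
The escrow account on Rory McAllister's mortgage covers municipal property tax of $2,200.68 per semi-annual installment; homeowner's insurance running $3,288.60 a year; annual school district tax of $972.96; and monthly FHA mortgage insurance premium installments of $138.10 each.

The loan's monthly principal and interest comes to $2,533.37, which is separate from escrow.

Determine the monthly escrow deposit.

Municipal property tax — $2,200.68 × 2 = $4,401.36 per year
Homeowner's insurance — $3,288.60 per year
School district tax — $972.96 per year
FHA mortgage insurance premium — $138.10 × 12 = $1,657.20 per year
Yearly total = $4,401.36 + $3,288.60 + $972.96 + $1,657.20 = $10,320.12
Base monthly escrow = $10,320.12 / 12 = $860.01

$860.01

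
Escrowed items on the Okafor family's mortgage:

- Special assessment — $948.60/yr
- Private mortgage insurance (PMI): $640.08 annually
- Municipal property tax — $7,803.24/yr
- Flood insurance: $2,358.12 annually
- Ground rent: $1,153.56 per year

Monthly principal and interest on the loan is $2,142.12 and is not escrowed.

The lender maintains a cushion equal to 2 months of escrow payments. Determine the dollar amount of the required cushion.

Special assessment — $948.60 per year
Private mortgage insurance (PMI) — $640.08 per year
Municipal property tax — $7,803.24 per year
Flood insurance — $2,358.12 per year
Ground rent — $1,153.56 per year
Combined annual = $12,903.60
Monthly escrow = $12,903.60 / 12 = $1,075.30
Required cushion = 2 × $1,075.30 = $2,150.60

$2,150.60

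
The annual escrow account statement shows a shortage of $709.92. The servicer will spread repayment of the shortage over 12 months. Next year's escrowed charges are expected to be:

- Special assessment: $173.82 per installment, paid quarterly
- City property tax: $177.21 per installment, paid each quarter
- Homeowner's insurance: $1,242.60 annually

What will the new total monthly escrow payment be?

$279.72

Special assessment: $173.82 × 4 = $695.28
City property tax: $177.21 × 4 = $708.84
Homeowner's insurance: $1,242.60
Total per year = $2,646.72
Base monthly escrow = $2,646.72 ÷ 12 = $220.56
Monthly shortage recovery: $709.92 / 12 = $59.16
New monthly escrow = $220.56 + $59.16 = $279.72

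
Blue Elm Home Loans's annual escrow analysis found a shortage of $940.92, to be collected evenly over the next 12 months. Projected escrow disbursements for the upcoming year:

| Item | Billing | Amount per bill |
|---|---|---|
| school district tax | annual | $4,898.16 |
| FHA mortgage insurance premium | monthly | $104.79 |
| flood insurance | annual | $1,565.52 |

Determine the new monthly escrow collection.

$721.84

School district tax: $4,898.16 annually
FHA mortgage insurance premium: $104.79 × 12 = $1,257.48 annually
Flood insurance: $1,565.52 annually
Total per year = $4,898.16 + $1,257.48 + $1,565.52 = $7,721.16
Monthly = $7,721.16 ÷ 12 = $643.43
Shortage per month = $940.92 / 12 = $78.41
New monthly escrow = $643.43 + $78.41 = $721.84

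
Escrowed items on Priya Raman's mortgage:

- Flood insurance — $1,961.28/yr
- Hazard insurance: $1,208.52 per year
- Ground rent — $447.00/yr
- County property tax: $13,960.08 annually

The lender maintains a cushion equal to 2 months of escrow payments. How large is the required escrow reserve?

Flood insurance = $1,961.28 per year
Hazard insurance = $1,208.52 per year
Ground rent = $447.00 per year
County property tax = $13,960.08 per year
Total annual escrow = $1,961.28 + $1,208.52 + $447.00 + $13,960.08 = $17,576.88
Monthly escrow = $17,576.88 ÷ 12 = $1,464.74
Required cushion = 2 × $1,464.74 = $2,929.48

$2,929.48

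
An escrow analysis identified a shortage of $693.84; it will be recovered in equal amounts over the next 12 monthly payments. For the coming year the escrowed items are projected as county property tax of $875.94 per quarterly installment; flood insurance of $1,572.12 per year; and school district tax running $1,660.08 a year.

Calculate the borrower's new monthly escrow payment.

County property tax: $875.94 × 4 = $3,503.76 per year
Flood insurance: $1,572.12 per year
School district tax: $1,660.08 per year
Total per year = $6,735.96
Monthly escrow = $6,735.96 ÷ 12 = $561.33
Monthly shortage recovery: $693.84 / 12 = $57.82
Adjusted monthly = $561.33 + $57.82 = $619.15

$619.15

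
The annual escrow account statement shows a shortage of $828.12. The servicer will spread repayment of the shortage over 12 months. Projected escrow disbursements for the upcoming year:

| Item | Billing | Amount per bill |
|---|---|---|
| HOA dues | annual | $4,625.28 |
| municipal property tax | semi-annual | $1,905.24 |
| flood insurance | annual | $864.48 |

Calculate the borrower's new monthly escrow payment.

$844.03

HOA dues = $4,625.28 annually
Municipal property tax = $1,905.24 × 2 = $3,810.48 annually
Flood insurance = $864.48 annually
Total annual escrow = $4,625.28 + $3,810.48 + $864.48 = $9,300.24
Monthly = $9,300.24 ÷ 12 = $775.02
Monthly shortage recovery: $828.12 / 12 = $69.01
New monthly escrow = $775.02 + $69.01 = $844.03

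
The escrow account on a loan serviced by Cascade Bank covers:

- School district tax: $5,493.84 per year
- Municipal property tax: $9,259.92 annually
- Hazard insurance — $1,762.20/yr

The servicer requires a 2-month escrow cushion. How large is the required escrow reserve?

School district tax: $5,493.84 per year
Municipal property tax: $9,259.92 per year
Hazard insurance: $1,762.20 per year
Annual escrow total = $5,493.84 + $9,259.92 + $1,762.20 = $16,515.96
Base monthly escrow = $16,515.96 / 12 = $1,376.33
Required cushion = 2 × $1,376.33 = $2,752.66

$2,752.66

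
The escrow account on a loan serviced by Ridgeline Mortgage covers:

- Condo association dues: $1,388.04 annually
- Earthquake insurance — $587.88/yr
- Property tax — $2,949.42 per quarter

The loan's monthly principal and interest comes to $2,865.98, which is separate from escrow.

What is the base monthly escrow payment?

$1,147.80

Condo association dues: $1,388.04/yr
Earthquake insurance: $587.88/yr
Property tax: $2,949.42 × 4 = $11,797.68/yr
Total annual escrow = $13,773.60
Monthly = $13,773.60 / 12 = $1,147.80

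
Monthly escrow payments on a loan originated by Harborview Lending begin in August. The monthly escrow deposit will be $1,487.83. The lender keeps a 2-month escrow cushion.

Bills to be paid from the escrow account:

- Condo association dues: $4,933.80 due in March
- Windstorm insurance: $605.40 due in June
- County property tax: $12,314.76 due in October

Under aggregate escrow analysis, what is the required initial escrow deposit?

$10,826.93

Cushion = 2 × $1,487.83 = $2,975.66
Trial balance (start $0, +$1,487.83 each month, − disbursements):
  Aug: +$1,487.83 → $1,487.83
  Sep: +$1,487.83 → $2,975.66
  Oct: +$1,487.83 − $12,314.76 → -$7,851.27
  Nov: +$1,487.83 → -$6,363.44
  Dec: +$1,487.83 → -$4,875.61
  Jan: +$1,487.83 → -$3,387.78
  Feb: +$1,487.83 → -$1,899.95
  Mar: +$1,487.83 − $4,933.80 → -$5,345.92
  Apr: +$1,487.83 → -$3,858.09
  May: +$1,487.83 → -$2,370.26
  Jun: +$1,487.83 − $605.40 → -$1,487.83
  Jul: +$1,487.83 → $0.00
Lowest trial balance = -$7,851.27 (Oct)
Initial deposit = cushion − low point = $2,975.66 − (-$7,851.27) = $10,826.93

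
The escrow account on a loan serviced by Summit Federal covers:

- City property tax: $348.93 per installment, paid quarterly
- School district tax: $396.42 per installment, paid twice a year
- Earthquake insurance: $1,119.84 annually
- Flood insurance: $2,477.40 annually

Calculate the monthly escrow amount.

City property tax = $348.93 × 4 = $1,395.72 annually
School district tax = $396.42 × 2 = $792.84 annually
Earthquake insurance = $1,119.84 annually
Flood insurance = $2,477.40 annually
Annual escrow total = $1,395.72 + $792.84 + $1,119.84 + $2,477.40 = $5,785.80
Monthly = $5,785.80 / 12 = $482.15

$482.15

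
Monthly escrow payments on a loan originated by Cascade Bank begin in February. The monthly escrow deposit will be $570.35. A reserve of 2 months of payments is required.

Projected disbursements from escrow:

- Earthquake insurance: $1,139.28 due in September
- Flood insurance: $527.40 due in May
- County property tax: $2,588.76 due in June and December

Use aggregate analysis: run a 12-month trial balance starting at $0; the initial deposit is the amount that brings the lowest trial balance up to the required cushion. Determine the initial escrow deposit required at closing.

Cushion = 2 × $570.35 = $1,140.70
Trial balance (start $0, +$570.35 each month, − disbursements):
  Feb: +$570.35 → $570.35
  Mar: +$570.35 → $1,140.70
  Apr: +$570.35 → $1,711.05
  May: +$570.35 − $527.40 → $1,754.00
  Jun: +$570.35 − $2,588.76 → -$264.41
  Jul: +$570.35 → $305.94
  Aug: +$570.35 → $876.29
  Sep: +$570.35 − $1,139.28 → $307.36
  Oct: +$570.35 → $877.71
  Nov: +$570.35 → $1,448.06
  Dec: +$570.35 − $2,588.76 → -$570.35
  Jan: +$570.35 → $0.00
Lowest trial balance = -$570.35 (Dec)
Initial deposit = cushion − low point = $1,140.70 − (-$570.35) = $1,711.05

$1,711.05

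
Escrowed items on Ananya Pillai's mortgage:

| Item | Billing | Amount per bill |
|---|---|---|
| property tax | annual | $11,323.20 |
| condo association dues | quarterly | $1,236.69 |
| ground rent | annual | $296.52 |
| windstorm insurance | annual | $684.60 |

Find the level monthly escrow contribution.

Property tax = $11,323.20/yr
Condo association dues = $1,236.69 × 4 = $4,946.76/yr
Ground rent = $296.52/yr
Windstorm insurance = $684.60/yr
Annual escrow total = $11,323.20 + $4,946.76 + $296.52 + $684.60 = $17,251.08
Monthly = $17,251.08 / 12 = $1,437.59

$1,437.59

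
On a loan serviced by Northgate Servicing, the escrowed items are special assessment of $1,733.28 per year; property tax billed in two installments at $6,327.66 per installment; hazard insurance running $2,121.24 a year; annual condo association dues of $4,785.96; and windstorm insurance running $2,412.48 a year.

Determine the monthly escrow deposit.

Special assessment: $1,733.28 annually
Property tax: $6,327.66 × 2 = $12,655.32 annually
Hazard insurance: $2,121.24 annually
Condo association dues: $4,785.96 annually
Windstorm insurance: $2,412.48 annually
Combined annual = $1,733.28 + $12,655.32 + $2,121.24 + $4,785.96 + $2,412.48 = $23,708.28
Monthly escrow = $23,708.28 / 12 = $1,975.69

$1,975.69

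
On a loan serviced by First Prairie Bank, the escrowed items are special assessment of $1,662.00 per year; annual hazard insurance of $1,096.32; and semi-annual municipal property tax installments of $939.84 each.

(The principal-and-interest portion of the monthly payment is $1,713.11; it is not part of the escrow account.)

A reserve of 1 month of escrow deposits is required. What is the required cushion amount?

$386.50

Special assessment — $1,662.00 annually
Hazard insurance — $1,096.32 annually
Municipal property tax — $939.84 × 2 = $1,879.68 annually
Total per year = $1,662.00 + $1,096.32 + $1,879.68 = $4,638.00
Base monthly escrow = $4,638.00 ÷ 12 = $386.50
Reserve = 1 × $386.50 = $386.50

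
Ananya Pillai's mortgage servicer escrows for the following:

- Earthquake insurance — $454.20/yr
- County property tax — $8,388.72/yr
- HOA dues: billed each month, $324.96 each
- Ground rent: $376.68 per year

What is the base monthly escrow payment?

$1,093.26

Earthquake insurance = $454.20/yr
County property tax = $8,388.72/yr
HOA dues = $324.96 × 12 = $3,899.52/yr
Ground rent = $376.68/yr
Annual escrow total = $454.20 + $8,388.72 + $3,899.52 + $376.68 = $13,119.12
Per month = $13,119.12 / 12 = $1,093.26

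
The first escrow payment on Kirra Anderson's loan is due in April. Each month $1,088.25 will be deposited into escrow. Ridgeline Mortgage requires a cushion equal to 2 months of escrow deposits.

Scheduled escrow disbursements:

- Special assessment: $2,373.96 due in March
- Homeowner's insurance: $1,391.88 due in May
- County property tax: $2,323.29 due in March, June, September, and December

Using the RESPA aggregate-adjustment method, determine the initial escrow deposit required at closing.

Cushion = 2 × $1,088.25 = $2,176.50
Trial balance (start $0, +$1,088.25 each month, − disbursements):
  Apr: +$1,088.25 → $1,088.25
  May: +$1,088.25 − $1,391.88 → $784.62
  Jun: +$1,088.25 − $2,323.29 → -$450.42
  Jul: +$1,088.25 → $637.83
  Aug: +$1,088.25 → $1,726.08
  Sep: +$1,088.25 − $2,323.29 → $491.04
  Oct: +$1,088.25 → $1,579.29
  Nov: +$1,088.25 → $2,667.54
  Dec: +$1,088.25 − $2,323.29 → $1,432.50
  Jan: +$1,088.25 → $2,520.75
  Feb: +$1,088.25 → $3,609.00
  Mar: +$1,088.25 − $4,697.25 → $0.00
Lowest trial balance = -$450.42 (Jun)
Initial deposit = cushion − low point = $2,176.50 − (-$450.42) = $2,626.92

$2,626.92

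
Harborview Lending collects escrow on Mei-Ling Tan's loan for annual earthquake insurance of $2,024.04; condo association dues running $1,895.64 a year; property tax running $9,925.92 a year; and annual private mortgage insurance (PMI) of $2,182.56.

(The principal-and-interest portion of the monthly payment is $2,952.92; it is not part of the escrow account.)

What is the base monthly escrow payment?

Earthquake insurance = $2,024.04
Condo association dues = $1,895.64
Property tax = $9,925.92
Private mortgage insurance (PMI) = $2,182.56
Total annual escrow = $16,028.16
Base monthly escrow = $16,028.16 / 12 = $1,335.68

$1,335.68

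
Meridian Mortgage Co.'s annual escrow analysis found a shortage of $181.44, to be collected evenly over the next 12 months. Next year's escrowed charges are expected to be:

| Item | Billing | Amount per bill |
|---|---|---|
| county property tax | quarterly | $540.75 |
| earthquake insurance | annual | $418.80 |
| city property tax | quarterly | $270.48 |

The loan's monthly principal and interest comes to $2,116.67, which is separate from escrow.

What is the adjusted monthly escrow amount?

$320.43

County property tax — $540.75 × 4 = $2,163.00
Earthquake insurance — $418.80
City property tax — $270.48 × 4 = $1,081.92
Combined annual = $2,163.00 + $418.80 + $1,081.92 = $3,663.72
Monthly = $3,663.72 / 12 = $305.31
Monthly shortage recovery: $181.44 ÷ 12 = $15.12
Adjusted monthly = $305.31 + $15.12 = $320.43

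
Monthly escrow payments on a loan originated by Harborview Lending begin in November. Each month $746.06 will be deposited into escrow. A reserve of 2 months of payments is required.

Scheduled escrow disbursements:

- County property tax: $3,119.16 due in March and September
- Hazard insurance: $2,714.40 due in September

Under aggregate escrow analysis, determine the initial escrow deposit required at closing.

$2,238.18

Cushion = 2 × $746.06 = $1,492.12
Trial balance (start $0, +$746.06 each month, − disbursements):
  Nov: +$746.06 → $746.06
  Dec: +$746.06 → $1,492.12
  Jan: +$746.06 → $2,238.18
  Feb: +$746.06 → $2,984.24
  Mar: +$746.06 − $3,119.16 → $611.14
  Apr: +$746.06 → $1,357.20
  May: +$746.06 → $2,103.26
  Jun: +$746.06 → $2,849.32
  Jul: +$746.06 → $3,595.38
  Aug: +$746.06 → $4,341.44
  Sep: +$746.06 − $5,833.56 → -$746.06
  Oct: +$746.06 → $0.00
Lowest trial balance = -$746.06 (Sep)
Initial deposit = cushion − low point = $1,492.12 − (-$746.06) = $2,238.18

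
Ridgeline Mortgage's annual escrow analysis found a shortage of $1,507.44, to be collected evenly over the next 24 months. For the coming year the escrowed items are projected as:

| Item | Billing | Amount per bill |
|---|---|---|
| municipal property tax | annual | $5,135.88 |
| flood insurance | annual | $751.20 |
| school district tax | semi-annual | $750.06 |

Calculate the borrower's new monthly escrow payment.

Municipal property tax = $5,135.88/yr
Flood insurance = $751.20/yr
School district tax = $750.06 × 2 = $1,500.12/yr
Yearly total = $5,135.88 + $751.20 + $1,500.12 = $7,387.20
Base monthly escrow = $7,387.20 ÷ 12 = $615.60
Monthly shortage recovery: $1,507.44 ÷ 24 = $62.81
Adjusted monthly = $615.60 + $62.81 = $678.41

$678.41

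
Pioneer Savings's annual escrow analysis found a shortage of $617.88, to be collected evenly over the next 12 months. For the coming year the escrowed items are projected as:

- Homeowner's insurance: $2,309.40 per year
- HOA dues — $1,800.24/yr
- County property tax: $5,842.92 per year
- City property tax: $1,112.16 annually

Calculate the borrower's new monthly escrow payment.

Homeowner's insurance — $2,309.40/yr
HOA dues — $1,800.24/yr
County property tax — $5,842.92/yr
City property tax — $1,112.16/yr
Total per year = $11,064.72
Monthly = $11,064.72 ÷ 12 = $922.06
Shortage spread = $617.88 ÷ 12 = $51.49/mo
Adjusted monthly = $922.06 + $51.49 = $973.55

$973.55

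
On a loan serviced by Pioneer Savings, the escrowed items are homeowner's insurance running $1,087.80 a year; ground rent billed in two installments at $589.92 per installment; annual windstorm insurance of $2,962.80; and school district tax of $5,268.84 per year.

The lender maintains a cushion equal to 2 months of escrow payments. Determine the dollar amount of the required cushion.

$1,749.88

Homeowner's insurance: $1,087.80 annually
Ground rent: $589.92 × 2 = $1,179.84 annually
Windstorm insurance: $2,962.80 annually
School district tax: $5,268.84 annually
Yearly total = $10,499.28
Base monthly escrow = $10,499.28 / 12 = $874.94
Required cushion = 2 × $874.94 = $1,749.88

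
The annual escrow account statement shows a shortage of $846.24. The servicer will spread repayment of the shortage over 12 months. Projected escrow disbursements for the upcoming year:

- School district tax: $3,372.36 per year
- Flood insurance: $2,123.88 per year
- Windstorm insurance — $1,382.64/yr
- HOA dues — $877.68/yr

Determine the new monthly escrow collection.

School district tax: $3,372.36/yr
Flood insurance: $2,123.88/yr
Windstorm insurance: $1,382.64/yr
HOA dues: $877.68/yr
Combined annual = $3,372.36 + $2,123.88 + $1,382.64 + $877.68 = $7,756.56
Monthly escrow = $7,756.56 ÷ 12 = $646.38
Monthly shortage recovery: $846.24 ÷ 12 = $70.52
Adjusted monthly = $646.38 + $70.52 = $716.90

$716.90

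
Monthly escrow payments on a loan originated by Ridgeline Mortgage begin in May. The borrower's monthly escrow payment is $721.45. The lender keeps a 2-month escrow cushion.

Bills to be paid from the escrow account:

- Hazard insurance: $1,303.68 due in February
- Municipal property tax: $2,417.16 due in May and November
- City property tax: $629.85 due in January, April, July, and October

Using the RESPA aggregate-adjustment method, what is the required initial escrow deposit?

Cushion = 2 × $721.45 = $1,442.90
Trial balance (start $0, +$721.45 each month, − disbursements):
  May: +$721.45 − $2,417.16 → -$1,695.71
  Jun: +$721.45 → -$974.26
  Jul: +$721.45 − $629.85 → -$882.66
  Aug: +$721.45 → -$161.21
  Sep: +$721.45 → $560.24
  Oct: +$721.45 − $629.85 → $651.84
  Nov: +$721.45 − $2,417.16 → -$1,043.87
  Dec: +$721.45 → -$322.42
  Jan: +$721.45 − $629.85 → -$230.82
  Feb: +$721.45 − $1,303.68 → -$813.05
  Mar: +$721.45 → -$91.60
  Apr: +$721.45 − $629.85 → $0.00
Lowest trial balance = -$1,695.71 (May)
Initial deposit = cushion − low point = $1,442.90 − (-$1,695.71) = $3,138.61

$3,138.61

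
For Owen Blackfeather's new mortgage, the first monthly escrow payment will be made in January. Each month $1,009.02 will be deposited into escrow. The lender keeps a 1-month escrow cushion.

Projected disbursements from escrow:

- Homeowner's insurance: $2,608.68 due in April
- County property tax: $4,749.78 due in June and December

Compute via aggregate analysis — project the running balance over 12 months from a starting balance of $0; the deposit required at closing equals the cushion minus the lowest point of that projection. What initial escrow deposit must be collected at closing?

Cushion = 1 × $1,009.02 = $1,009.02
Trial balance (start $0, +$1,009.02 each month, − disbursements):
  Jan: +$1,009.02 → $1,009.02
  Feb: +$1,009.02 → $2,018.04
  Mar: +$1,009.02 → $3,027.06
  Apr: +$1,009.02 − $2,608.68 → $1,427.40
  May: +$1,009.02 → $2,436.42
  Jun: +$1,009.02 − $4,749.78 → -$1,304.34
  Jul: +$1,009.02 → -$295.32
  Aug: +$1,009.02 → $713.70
  Sep: +$1,009.02 → $1,722.72
  Oct: +$1,009.02 → $2,731.74
  Nov: +$1,009.02 → $3,740.76
  Dec: +$1,009.02 − $4,749.78 → $0.00
Lowest trial balance = -$1,304.34 (Jun)
Initial deposit = cushion − low point = $1,009.02 − (-$1,304.34) = $2,313.36

$2,313.36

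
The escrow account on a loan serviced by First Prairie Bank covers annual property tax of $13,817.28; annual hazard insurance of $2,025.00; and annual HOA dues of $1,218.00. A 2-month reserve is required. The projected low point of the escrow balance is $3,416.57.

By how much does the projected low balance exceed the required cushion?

$573.19

Property tax = $13,817.28
Hazard insurance = $2,025.00
HOA dues = $1,218.00
Yearly total = $13,817.28 + $2,025.00 + $1,218.00 = $17,060.28
Per month = $17,060.28 / 12 = $1,421.69
Cushion = 2 × $1,421.69 = $2,843.38
Excess over cushion: $3,416.57 − $2,843.38 = $573.19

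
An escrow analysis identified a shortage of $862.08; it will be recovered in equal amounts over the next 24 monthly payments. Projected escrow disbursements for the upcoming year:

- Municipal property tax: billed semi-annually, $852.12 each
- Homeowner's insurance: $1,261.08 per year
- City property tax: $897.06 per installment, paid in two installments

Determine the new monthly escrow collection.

Municipal property tax = $852.12 × 2 = $1,704.24 per year
Homeowner's insurance = $1,261.08 per year
City property tax = $897.06 × 2 = $1,794.12 per year
Yearly total = $4,759.44
Per month = $4,759.44 ÷ 12 = $396.62
Shortage per month = $862.08 ÷ 24 = $35.92
New monthly escrow = $396.62 + $35.92 = $432.54

$432.54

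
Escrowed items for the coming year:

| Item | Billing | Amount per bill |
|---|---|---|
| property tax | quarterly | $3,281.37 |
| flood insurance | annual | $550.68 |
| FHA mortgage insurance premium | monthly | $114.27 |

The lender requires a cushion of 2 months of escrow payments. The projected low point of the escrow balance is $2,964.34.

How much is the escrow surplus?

$456.44

Property tax = $3,281.37 × 4 = $13,125.48/yr
Flood insurance = $550.68/yr
FHA mortgage insurance premium = $114.27 × 12 = $1,371.24/yr
Combined annual = $13,125.48 + $550.68 + $1,371.24 = $15,047.40
Base monthly escrow = $15,047.40 / 12 = $1,253.95
Required reserve = 2 × $1,253.95 = $2,507.90
Surplus = $2,964.34 − $2,507.90 = $456.44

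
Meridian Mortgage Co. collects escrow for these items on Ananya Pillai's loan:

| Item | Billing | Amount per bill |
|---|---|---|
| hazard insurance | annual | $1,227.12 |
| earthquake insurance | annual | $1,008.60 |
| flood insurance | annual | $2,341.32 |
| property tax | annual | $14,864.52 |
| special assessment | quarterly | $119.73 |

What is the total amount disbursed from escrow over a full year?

$19,920.48

Hazard insurance = $1,227.12
Earthquake insurance = $1,008.60
Flood insurance = $2,341.32
Property tax = $14,864.52
Special assessment = $119.73 × 4 = $478.92
Annual escrow total = $19,920.48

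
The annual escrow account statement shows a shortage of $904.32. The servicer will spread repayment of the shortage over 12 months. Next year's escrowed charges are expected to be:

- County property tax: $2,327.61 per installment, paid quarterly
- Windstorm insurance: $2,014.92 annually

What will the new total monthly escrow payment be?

County property tax: $2,327.61 × 4 = $9,310.44 per year
Windstorm insurance: $2,014.92 per year
Yearly total = $9,310.44 + $2,014.92 = $11,325.36
Base monthly escrow = $11,325.36 / 12 = $943.78
Monthly shortage recovery: $904.32 / 12 = $75.36
Adjusted monthly = $943.78 + $75.36 = $1,019.14

$1,019.14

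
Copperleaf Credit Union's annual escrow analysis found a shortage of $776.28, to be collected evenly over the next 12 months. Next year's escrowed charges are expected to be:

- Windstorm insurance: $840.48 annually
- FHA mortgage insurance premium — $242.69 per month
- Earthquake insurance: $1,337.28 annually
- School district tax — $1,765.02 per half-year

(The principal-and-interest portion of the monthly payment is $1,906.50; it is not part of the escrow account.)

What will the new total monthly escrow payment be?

Windstorm insurance — $840.48 per year
FHA mortgage insurance premium — $242.69 × 12 = $2,912.28 per year
Earthquake insurance — $1,337.28 per year
School district tax — $1,765.02 × 2 = $3,530.04 per year
Annual escrow total = $840.48 + $2,912.28 + $1,337.28 + $3,530.04 = $8,620.08
Monthly escrow = $8,620.08 ÷ 12 = $718.34
Shortage per month = $776.28 / 12 = $64.69
New monthly escrow = $718.34 + $64.69 = $783.03

$783.03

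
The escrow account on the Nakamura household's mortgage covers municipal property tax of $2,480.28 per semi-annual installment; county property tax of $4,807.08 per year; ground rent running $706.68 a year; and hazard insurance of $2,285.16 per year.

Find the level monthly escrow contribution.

Municipal property tax — $2,480.28 × 2 = $4,960.56 annually
County property tax — $4,807.08 annually
Ground rent — $706.68 annually
Hazard insurance — $2,285.16 annually
Yearly total = $12,759.48
Monthly escrow = $12,759.48 ÷ 12 = $1,063.29

$1,063.29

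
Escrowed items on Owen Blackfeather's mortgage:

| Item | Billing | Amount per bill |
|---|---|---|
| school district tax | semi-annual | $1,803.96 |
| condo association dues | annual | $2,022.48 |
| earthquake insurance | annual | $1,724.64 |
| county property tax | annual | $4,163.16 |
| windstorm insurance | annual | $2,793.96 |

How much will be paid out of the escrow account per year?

School district tax = $1,803.96 × 2 = $3,607.92 per year
Condo association dues = $2,022.48 per year
Earthquake insurance = $1,724.64 per year
County property tax = $4,163.16 per year
Windstorm insurance = $2,793.96 per year
Total per year = $14,312.16

$14,312.16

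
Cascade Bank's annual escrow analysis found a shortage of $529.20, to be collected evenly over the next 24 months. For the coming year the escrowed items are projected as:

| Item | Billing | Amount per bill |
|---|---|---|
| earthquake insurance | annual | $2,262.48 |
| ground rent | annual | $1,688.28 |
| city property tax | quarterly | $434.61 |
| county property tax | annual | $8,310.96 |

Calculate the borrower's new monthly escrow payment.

$1,188.73

Earthquake insurance = $2,262.48
Ground rent = $1,688.28
City property tax = $434.61 × 4 = $1,738.44
County property tax = $8,310.96
Yearly total = $2,262.48 + $1,688.28 + $1,738.44 + $8,310.96 = $14,000.16
Monthly escrow = $14,000.16 ÷ 12 = $1,166.68
Shortage spread = $529.20 / 24 = $22.05/mo
New monthly escrow = $1,166.68 + $22.05 = $1,188.73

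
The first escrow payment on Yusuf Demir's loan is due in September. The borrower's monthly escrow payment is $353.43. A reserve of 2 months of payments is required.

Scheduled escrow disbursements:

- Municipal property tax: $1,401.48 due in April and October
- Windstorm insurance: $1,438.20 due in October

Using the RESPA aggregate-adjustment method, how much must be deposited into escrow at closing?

$2,839.68

Cushion = 2 × $353.43 = $706.86
Trial balance (start $0, +$353.43 each month, − disbursements):
  Sep: +$353.43 → $353.43
  Oct: +$353.43 − $2,839.68 → -$2,132.82
  Nov: +$353.43 → -$1,779.39
  Dec: +$353.43 → -$1,425.96
  Jan: +$353.43 → -$1,072.53
  Feb: +$353.43 → -$719.10
  Mar: +$353.43 → -$365.67
  Apr: +$353.43 − $1,401.48 → -$1,413.72
  May: +$353.43 → -$1,060.29
  Jun: +$353.43 → -$706.86
  Jul: +$353.43 → -$353.43
  Aug: +$353.43 → $0.00
Lowest trial balance = -$2,132.82 (Oct)
Initial deposit = cushion − low point = $706.86 − (-$2,132.82) = $2,839.68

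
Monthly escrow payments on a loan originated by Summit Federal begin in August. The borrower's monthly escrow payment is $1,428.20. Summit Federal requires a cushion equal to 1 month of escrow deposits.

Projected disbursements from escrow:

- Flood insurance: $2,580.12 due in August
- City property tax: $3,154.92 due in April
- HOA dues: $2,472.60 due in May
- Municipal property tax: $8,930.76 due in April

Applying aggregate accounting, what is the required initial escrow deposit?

$4,284.60

Cushion = 1 × $1,428.20 = $1,428.20
Trial balance (start $0, +$1,428.20 each month, − disbursements):
  Aug: +$1,428.20 − $2,580.12 → -$1,151.92
  Sep: +$1,428.20 → $276.28
  Oct: +$1,428.20 → $1,704.48
  Nov: +$1,428.20 → $3,132.68
  Dec: +$1,428.20 → $4,560.88
  Jan: +$1,428.20 → $5,989.08
  Feb: +$1,428.20 → $7,417.28
  Mar: +$1,428.20 → $8,845.48
  Apr: +$1,428.20 − $12,085.68 → -$1,812.00
  May: +$1,428.20 − $2,472.60 → -$2,856.40
  Jun: +$1,428.20 → -$1,428.20
  Jul: +$1,428.20 → $0.00
Lowest trial balance = -$2,856.40 (May)
Initial deposit = cushion − low point = $1,428.20 − (-$2,856.40) = $4,284.60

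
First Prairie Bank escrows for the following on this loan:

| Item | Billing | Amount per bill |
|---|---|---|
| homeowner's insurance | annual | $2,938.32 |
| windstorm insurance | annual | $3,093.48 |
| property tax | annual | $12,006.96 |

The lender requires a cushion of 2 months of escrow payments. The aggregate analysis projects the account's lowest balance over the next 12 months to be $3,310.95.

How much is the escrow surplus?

$304.49

Homeowner's insurance — $2,938.32 per year
Windstorm insurance — $3,093.48 per year
Property tax — $12,006.96 per year
Combined annual = $18,038.76
Monthly = $18,038.76 ÷ 12 = $1,503.23
Required cushion = 2 × $1,503.23 = $3,006.46
Excess over cushion: $3,310.95 − $3,006.46 = $304.49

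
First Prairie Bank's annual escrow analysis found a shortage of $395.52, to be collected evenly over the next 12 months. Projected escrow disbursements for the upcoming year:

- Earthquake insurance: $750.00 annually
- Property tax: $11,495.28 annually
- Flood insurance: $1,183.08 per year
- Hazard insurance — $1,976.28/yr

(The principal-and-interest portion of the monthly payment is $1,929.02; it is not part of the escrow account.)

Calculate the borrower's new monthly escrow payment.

Earthquake insurance: $750.00 annually
Property tax: $11,495.28 annually
Flood insurance: $1,183.08 annually
Hazard insurance: $1,976.28 annually
Annual escrow total = $750.00 + $11,495.28 + $1,183.08 + $1,976.28 = $15,404.64
Base monthly escrow = $15,404.64 ÷ 12 = $1,283.72
Monthly shortage recovery: $395.52 / 12 = $32.96
Adjusted monthly = $1,283.72 + $32.96 = $1,316.68

$1,316.68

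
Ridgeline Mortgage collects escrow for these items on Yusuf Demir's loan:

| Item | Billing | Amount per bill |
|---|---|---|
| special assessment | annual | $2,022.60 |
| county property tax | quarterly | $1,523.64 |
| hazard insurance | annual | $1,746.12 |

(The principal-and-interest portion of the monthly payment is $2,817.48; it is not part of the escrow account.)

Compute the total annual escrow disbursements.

Special assessment = $2,022.60 annually
County property tax = $1,523.64 × 4 = $6,094.56 annually
Hazard insurance = $1,746.12 annually
Yearly total = $2,022.60 + $6,094.56 + $1,746.12 = $9,863.28

$9,863.28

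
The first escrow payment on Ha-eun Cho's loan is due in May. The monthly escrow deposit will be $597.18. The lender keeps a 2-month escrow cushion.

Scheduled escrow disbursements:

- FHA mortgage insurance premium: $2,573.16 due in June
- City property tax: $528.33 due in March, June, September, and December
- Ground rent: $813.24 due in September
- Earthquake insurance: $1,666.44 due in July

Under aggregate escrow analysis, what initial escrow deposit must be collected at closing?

Cushion = 2 × $597.18 = $1,194.36
Trial balance (start $0, +$597.18 each month, − disbursements):
  May: +$597.18 → $597.18
  Jun: +$597.18 − $3,101.49 → -$1,907.13
  Jul: +$597.18 − $1,666.44 → -$2,976.39
  Aug: +$597.18 → -$2,379.21
  Sep: +$597.18 − $1,341.57 → -$3,123.60
  Oct: +$597.18 → -$2,526.42
  Nov: +$597.18 → -$1,929.24
  Dec: +$597.18 − $528.33 → -$1,860.39
  Jan: +$597.18 → -$1,263.21
  Feb: +$597.18 → -$666.03
  Mar: +$597.18 − $528.33 → -$597.18
  Apr: +$597.18 → $0.00
Lowest trial balance = -$3,123.60 (Sep)
Initial deposit = cushion − low point = $1,194.36 − (-$3,123.60) = $4,317.96

$4,317.96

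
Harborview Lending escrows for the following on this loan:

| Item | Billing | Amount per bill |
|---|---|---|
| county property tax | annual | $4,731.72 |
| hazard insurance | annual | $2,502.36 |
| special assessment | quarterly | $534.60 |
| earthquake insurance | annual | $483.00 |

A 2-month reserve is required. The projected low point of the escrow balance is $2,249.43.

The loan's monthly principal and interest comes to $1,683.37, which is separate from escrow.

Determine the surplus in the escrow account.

$606.85

County property tax = $4,731.72
Hazard insurance = $2,502.36
Special assessment = $534.60 × 4 = $2,138.40
Earthquake insurance = $483.00
Annual escrow total = $9,855.48
Per month = $9,855.48 / 12 = $821.29
Required cushion = 2 × $821.29 = $1,642.58
Surplus = $2,249.43 − $1,642.58 = $606.85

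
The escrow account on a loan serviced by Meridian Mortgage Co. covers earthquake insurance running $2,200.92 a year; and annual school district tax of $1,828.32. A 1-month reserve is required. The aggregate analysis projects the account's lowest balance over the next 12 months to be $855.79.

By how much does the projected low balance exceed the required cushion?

Earthquake insurance = $2,200.92 annually
School district tax = $1,828.32 annually
Total annual escrow = $2,200.92 + $1,828.32 = $4,029.24
Base monthly escrow = $4,029.24 ÷ 12 = $335.77
Required cushion = 1 × $335.77 = $335.77
Excess over cushion: $855.79 − $335.77 = $520.02

$520.02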